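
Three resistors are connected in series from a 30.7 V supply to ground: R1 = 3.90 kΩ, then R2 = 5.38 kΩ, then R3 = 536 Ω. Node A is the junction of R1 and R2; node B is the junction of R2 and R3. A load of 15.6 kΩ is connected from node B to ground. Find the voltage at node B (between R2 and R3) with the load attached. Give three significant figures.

V ≈ 1.62 V

At node B, R3 is in parallel with the load: R3‖R_L = 518.2 Ω.
Below node A the resistance is R2 + (R3‖R_L) = 5898 Ω, so V_A = 30.7 × 5898/9798 = 18.48 V.
Then V_B = V_A × (R3‖R_L)/(R2 + R3‖R_L) = 18.48 × 518.2/5898 = 1.62 V.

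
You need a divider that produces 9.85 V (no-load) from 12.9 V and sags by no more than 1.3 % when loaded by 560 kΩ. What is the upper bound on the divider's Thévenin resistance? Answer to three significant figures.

Loading drop = R_th/(R_th + R_L) ≤ 0.0130, so R_th ≤ R_L · ε/(1−ε) = 560 kΩ × 0.0130/0.9870 = 7.38 kΩ.

R_th ≤ 7.38 kΩ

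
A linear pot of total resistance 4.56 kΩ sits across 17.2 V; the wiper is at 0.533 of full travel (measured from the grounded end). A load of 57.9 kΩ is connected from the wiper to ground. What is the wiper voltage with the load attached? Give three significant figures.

The wiper splits the pot into (1−α)R = 2.130 kΩ above and αR = 2.430 kΩ below.
Lower section ‖ load = 2.333 kΩ.
V_wiper = 17.2 × 2.333/(2.130 + 2.333) = 8.99 V.

V ≈ 8.99 V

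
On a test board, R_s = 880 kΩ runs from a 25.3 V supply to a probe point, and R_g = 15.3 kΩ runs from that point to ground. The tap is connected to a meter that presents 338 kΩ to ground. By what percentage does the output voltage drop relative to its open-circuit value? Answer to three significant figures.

The divider's output (Thévenin) resistance is R_s‖R_g = 15.04 kΩ.
Fractional drop under load = R_th/(R_th + R_L) = 15.04 / (15.04 + 338) = 0.04260.
So the output falls by 4.26 %.

4.26 %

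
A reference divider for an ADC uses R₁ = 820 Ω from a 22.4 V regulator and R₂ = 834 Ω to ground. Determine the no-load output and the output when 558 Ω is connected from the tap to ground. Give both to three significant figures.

Open-circuit: V = 22.4 × 834/(820 + 834) = 11.3 V.
With the load, R₂ becomes R₂‖R_L = 334.3 Ω, so V = 22.4 × 334.3/1154 = 6.49 V.

Unloaded: 11.3 V; loaded: 6.49 V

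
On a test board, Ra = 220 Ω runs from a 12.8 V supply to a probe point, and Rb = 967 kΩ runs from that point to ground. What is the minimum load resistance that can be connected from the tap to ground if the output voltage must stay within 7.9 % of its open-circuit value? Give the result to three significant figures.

Output resistance R_th = Ra‖Rb = (220 × 967000)/967200 = 219.9 Ω.
The fractional drop is R_th/(R_th + R_L); requiring this ≤ 0.0790 gives R_L ≥ R_th(1/0.0790 − 1) = 219.9 × 11.66 = 2.56 kΩ.

R_L(min) ≈ 2.56 kΩ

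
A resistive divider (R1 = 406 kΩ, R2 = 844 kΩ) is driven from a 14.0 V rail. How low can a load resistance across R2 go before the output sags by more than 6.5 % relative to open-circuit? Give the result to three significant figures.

R_L(min) ≈ 3.94 MΩ

Output resistance R_th = R1‖R2 = (406 × 844)/1250 = 274.1 kΩ.
The fractional drop is R_th/(R_th + R_L); requiring this ≤ 0.0650 gives R_L ≥ R_th(1/0.0650 − 1) = 274.1 × 14.38 = 3.94 MΩ.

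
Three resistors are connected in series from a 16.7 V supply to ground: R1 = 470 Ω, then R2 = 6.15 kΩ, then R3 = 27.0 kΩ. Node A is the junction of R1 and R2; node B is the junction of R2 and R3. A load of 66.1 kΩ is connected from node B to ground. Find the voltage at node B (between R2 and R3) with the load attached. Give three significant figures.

V ≈ 12.4 V

At node B, R3 is in parallel with the load: R3‖R_L = 19170 Ω.
Below node A the resistance is R2 + (R3‖R_L) = 25320 Ω, so V_A = 16.7 × 25320/25790 = 16.40 V.
Then V_B = V_A × (R3‖R_L)/(R2 + R3‖R_L) = 16.40 × 19170/25320 = 12.4 V.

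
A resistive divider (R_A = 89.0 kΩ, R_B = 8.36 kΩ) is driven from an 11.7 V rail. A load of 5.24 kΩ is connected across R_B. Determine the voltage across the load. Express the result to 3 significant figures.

V_out ≈ 0.409 V

The load sits in parallel with R_B: R_B‖R_L = (8.36 × 5.24) / (8.36 + 5.24) = 3.221 kΩ.
V_out = 11.7 × 3.221 / (89.0 + 3.221) = 11.7 × 3.221/92.22 = 0.409 V.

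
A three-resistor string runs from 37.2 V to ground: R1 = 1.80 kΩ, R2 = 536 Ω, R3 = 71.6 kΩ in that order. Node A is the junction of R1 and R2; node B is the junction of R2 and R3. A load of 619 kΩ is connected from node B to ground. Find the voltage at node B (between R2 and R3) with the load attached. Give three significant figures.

At node B, R3 is in parallel with the load: R3‖R_L = 64180 Ω.
Below node A the resistance is R2 + (R3‖R_L) = 64710 Ω, so V_A = 37.2 × 64710/66510 = 36.19 V.
Then V_B = V_A × (R3‖R_L)/(R2 + R3‖R_L) = 36.19 × 64180/64710 = 35.9 V.

V ≈ 35.9 V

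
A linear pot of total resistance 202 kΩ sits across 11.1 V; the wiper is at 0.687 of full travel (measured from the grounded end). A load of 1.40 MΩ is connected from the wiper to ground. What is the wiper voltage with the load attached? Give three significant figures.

The wiper splits the pot into (1−α)R = 63.23 kΩ above and αR = 138.8 kΩ below.
Lower section ‖ load = 126.3 kΩ.
V_wiper = 11.1 × 126.3/(63.23 + 126.3) = 7.40 V.

V ≈ 7.40 V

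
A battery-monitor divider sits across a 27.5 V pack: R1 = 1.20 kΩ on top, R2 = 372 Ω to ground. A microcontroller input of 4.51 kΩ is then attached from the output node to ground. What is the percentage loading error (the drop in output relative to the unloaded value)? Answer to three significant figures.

The divider's output (Thévenin) resistance is R1‖R2 = 284.0 Ω.
Fractional drop under load = R_th/(R_th + R_L) = 284.0 / (284.0 + 4510) = 0.05923.
So the output falls by 5.92 %.

5.92 %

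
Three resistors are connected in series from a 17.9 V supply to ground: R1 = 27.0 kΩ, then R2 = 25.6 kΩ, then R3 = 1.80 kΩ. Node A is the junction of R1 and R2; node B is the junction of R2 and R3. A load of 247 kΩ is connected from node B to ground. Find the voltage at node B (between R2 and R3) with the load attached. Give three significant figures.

At node B, R3 is in parallel with the load: R3‖R_L = 1.787 kΩ.
Below node A the resistance is R2 + (R3‖R_L) = 27.39 kΩ, so V_A = 17.9 × 27.39/54.39 = 9.014 V.
Then V_B = V_A × (R3‖R_L)/(R2 + R3‖R_L) = 9.014 × 1.787/27.39 = 0.588 V.

V ≈ 0.588 V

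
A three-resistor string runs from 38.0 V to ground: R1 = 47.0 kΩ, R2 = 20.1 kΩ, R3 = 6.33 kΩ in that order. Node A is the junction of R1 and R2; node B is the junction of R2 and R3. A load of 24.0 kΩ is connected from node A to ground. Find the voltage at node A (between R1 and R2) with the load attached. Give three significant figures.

V ≈ 8.02 V

Below node A the series string R2+R3 = 26.43 kΩ sits in parallel with the 24.0 kΩ load: 12.58 kΩ.
V_A = 38.0 × 12.58/(47.0 + 12.58) = 8.02 V.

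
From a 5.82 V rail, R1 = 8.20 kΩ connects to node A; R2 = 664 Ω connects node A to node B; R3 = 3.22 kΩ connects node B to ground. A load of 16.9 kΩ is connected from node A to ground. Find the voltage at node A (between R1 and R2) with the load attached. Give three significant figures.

V ≈ 1.62 V

Below node A the series string R2+R3 = 3884 Ω sits in parallel with the 16900 Ω load: 3158 Ω.
V_A = 5.82 × 3158/(8200 + 3158) = 1.62 V.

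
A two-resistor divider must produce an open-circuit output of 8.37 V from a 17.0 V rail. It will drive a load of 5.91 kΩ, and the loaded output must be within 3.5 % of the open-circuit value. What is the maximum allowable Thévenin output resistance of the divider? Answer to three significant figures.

R_th ≤ 214 Ω

Loading drop = R_th/(R_th + R_L) ≤ 0.0350, so R_th ≤ R_L · ε/(1−ε) = 5.91 kΩ × 0.0350/0.9650 = 214 Ω.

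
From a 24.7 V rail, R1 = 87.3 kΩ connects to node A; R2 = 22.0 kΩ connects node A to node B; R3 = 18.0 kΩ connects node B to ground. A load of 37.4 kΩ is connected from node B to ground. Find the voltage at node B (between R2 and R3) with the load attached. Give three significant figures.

At node B, R3 is in parallel with the load: R3‖R_L = 12.15 kΩ.
Below node A the resistance is R2 + (R3‖R_L) = 34.15 kΩ, so V_A = 24.7 × 34.15/121.5 = 6.946 V.
Then V_B = V_A × (R3‖R_L)/(R2 + R3‖R_L) = 6.946 × 12.15/34.15 = 2.47 V.

V ≈ 2.47 V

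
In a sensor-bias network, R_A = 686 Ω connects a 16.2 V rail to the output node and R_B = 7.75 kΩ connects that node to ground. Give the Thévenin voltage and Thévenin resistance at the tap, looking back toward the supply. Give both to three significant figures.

V_th = 14.9 V, R_th = 630 Ω

V_th is the open-circuit tap voltage: 16.2 × 7750/(686 + 7750) = 14.9 V.
With the supply zeroed, R_A and R_B appear in parallel from the tap: R_th = R_A‖R_B = (686 × 7750)/8436 = 630 Ω.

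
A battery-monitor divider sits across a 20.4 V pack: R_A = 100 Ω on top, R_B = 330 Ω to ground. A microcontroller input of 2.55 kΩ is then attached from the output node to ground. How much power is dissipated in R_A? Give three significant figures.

P ≈ 271 mW

Total resistance from the source is R_A + (R_B‖R_L) = 392.2 Ω, so I = 20.4/392.2 Ω = 52.02 mA.
P = I²·R_A = (52.02 mA)² × 100 Ω = 271 mW.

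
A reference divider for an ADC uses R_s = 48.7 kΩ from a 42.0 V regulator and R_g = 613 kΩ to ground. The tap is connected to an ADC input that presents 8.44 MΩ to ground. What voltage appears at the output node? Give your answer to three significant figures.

V_out ≈ 38.7 V

The load sits in parallel with R_g: R_g‖R_L = (613 × 8440) / (613 + 8440) = 571.5 kΩ.
V_out = 42.0 × 571.5 / (48.7 + 571.5) = 42.0 × 571.5/620.2 = 38.7 V.
(Unloaded it would have been 38.9 V.)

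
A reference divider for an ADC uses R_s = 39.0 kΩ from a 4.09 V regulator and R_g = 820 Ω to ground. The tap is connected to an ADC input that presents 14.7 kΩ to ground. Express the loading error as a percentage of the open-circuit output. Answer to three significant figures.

5.18 %

The divider's output (Thévenin) resistance is R_s‖R_g = 803.1 Ω.
Fractional drop under load = R_th/(R_th + R_L) = 803.1 / (803.1 + 14700) = 0.05180.
So the output falls by 5.18 %.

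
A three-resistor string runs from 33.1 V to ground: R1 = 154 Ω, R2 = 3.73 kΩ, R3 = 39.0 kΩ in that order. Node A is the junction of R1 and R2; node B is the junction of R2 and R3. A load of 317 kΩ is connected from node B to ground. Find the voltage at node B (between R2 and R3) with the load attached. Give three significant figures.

At node B, R3 is in parallel with the load: R3‖R_L = 34730 Ω.
Below node A the resistance is R2 + (R3‖R_L) = 38460 Ω, so V_A = 33.1 × 38460/38610 = 32.97 V.
Then V_B = V_A × (R3‖R_L)/(R2 + R3‖R_L) = 32.97 × 34730/38460 = 29.8 V.

V ≈ 29.8 V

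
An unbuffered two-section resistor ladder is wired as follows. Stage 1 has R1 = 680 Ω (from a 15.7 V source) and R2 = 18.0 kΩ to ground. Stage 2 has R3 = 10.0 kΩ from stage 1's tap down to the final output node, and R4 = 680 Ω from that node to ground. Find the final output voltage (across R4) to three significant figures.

V_out ≈ 0.908 V

Stage 2 presents R3+R4 = 10680 Ω as a load on stage 1's tap.
Stage 1's lower leg becomes R2‖(R3+R4) = 6703 Ω, so V_mid = 15.7 × 6703/7383 = 14.25 V.
Stage 2 is itself unloaded: V_out = V_mid × R4/(R3+R4) = 14.25 × 680/10680 = 0.908 V.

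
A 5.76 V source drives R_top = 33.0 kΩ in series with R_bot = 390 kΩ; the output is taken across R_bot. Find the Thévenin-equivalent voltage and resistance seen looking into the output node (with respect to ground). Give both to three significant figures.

V_th = 5.31 V, R_th = 30.4 kΩ

V_th is the open-circuit tap voltage: 5.76 × 390/(33.0 + 390) = 5.31 V.
With the supply zeroed, R_top and R_bot appear in parallel from the tap: R_th = R_top‖R_bot = (33.0 × 390)/423.0 = 30.4 kΩ.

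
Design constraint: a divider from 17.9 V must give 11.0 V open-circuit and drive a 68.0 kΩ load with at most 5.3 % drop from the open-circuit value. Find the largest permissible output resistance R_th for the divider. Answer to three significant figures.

R_th ≤ 3.81 kΩ

Loading drop = R_th/(R_th + R_L) ≤ 0.0530, so R_th ≤ R_L · ε/(1−ε) = 68.0 kΩ × 0.0530/0.9470 = 3.81 kΩ.
(Any R1, R2 with R2/(R1+R2) = 0.615 and R1‖R2 ≤ 3.81 kΩ will meet the spec.)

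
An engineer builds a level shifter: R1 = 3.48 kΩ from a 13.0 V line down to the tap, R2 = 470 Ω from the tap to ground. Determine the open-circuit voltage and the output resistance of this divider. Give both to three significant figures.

V_th = 1.55 V, R_th = 414 Ω

V_th is the open-circuit tap voltage: 13.0 × 470/(3480 + 470) = 1.55 V.
With the supply zeroed, R1 and R2 appear in parallel from the tap: R_th = R1‖R2 = (3480 × 470)/3950 = 414 Ω.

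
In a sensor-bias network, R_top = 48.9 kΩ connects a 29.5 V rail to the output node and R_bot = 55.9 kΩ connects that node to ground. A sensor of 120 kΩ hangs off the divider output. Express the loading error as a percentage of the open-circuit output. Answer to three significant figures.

17.9 %

Unloaded V = 29.5 × 55.9/104.8 = 15.74 V.
Loaded: R_bot‖R_L = 38.14 kΩ, giving V = 29.5 × 38.14/87.04 = 12.93 V.
Drop = (15.74 − 12.93) / 15.74 = 17.9 %.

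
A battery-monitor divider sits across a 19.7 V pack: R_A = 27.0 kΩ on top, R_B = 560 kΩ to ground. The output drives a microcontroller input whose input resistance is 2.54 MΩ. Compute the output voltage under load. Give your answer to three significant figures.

V_out ≈ 18.6 V

The load sits in parallel with R_B: R_B‖R_L = (560 × 2540) / (560 + 2540) = 458.8 kΩ.
V_out = 19.7 × 458.8 / (27.0 + 458.8) = 19.7 × 458.8/485.8 = 18.6 V.
(Unloaded it would have been 18.8 V.)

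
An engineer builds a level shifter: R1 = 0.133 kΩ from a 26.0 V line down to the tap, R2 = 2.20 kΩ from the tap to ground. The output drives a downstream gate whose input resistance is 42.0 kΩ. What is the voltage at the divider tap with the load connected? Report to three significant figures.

V_out ≈ 24.4 V

The load sits in parallel with R2: R2‖R_L = (2200 × 42000) / (2200 + 42000) = 2090 Ω.
V_out = 26.0 × 2090 / (133 + 2090) = 26.0 × 2090/2223 = 24.4 V.
(Unloaded it would have been 24.5 V.)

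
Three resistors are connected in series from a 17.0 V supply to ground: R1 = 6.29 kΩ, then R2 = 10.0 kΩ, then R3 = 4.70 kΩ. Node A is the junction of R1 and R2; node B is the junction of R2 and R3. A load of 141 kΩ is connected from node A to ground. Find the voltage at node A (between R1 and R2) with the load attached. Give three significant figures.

V ≈ 11.5 V

Below node A the series string R2+R3 = 14.70 kΩ sits in parallel with the 141 kΩ load: 13.31 kΩ.
V_A = 17.0 × 13.31/(6.29 + 13.31) = 11.5 V.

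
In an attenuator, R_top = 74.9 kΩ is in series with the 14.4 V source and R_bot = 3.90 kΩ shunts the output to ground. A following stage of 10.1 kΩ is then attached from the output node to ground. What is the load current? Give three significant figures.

R_bot‖R_L = 2.814 kΩ; V_out = 14.4 × 2.814/77.71 = 0.5213 V.
I_L = V_out / R_L = 0.5213 / 10.1 kΩ = 0.0516 mA.

I_L ≈ 0.0516 mA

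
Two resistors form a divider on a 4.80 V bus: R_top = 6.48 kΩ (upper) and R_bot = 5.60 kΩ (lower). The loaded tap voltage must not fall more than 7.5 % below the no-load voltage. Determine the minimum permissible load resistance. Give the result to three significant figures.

R_L(min) ≈ 37.0 kΩ

Output resistance R_th = R_top‖R_bot = (6.48 × 5.60)/12.08 = 3.004 kΩ.
The fractional drop is R_th/(R_th + R_L); requiring this ≤ 0.0750 gives R_L ≥ R_th(1/0.0750 − 1) = 3.004 × 12.33 = 37.0 kΩ.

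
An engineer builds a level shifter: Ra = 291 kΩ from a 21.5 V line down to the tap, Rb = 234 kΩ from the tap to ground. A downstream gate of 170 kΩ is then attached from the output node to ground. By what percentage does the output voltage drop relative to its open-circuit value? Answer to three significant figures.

43.3 %

The divider's output (Thévenin) resistance is Ra‖Rb = 129.7 kΩ.
Fractional drop under load = R_th/(R_th + R_L) = 129.7 / (129.7 + 170) = 0.4328.
So the output falls by 43.3 %.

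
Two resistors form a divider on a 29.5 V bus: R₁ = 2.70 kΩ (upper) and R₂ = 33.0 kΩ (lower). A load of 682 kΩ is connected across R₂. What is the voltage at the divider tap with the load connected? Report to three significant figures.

V_out ≈ 27.2 V

The load sits in parallel with R₂: R₂‖R_L = (33.0 × 682) / (33.0 + 682) = 31.48 kΩ.
V_out = 29.5 × 31.48 / (2.70 + 31.48) = 29.5 × 31.48/34.18 = 27.2 V.
(Unloaded it would have been 27.3 V.)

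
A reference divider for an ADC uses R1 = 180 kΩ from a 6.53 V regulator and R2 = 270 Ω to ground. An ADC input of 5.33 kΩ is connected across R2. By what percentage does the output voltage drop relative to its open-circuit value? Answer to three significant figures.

The divider's output (Thévenin) resistance is R1‖R2 = 269.6 Ω.
Fractional drop under load = R_th/(R_th + R_L) = 269.6 / (269.6 + 5330) = 0.04815.
So the output falls by 4.81 %.

4.81 %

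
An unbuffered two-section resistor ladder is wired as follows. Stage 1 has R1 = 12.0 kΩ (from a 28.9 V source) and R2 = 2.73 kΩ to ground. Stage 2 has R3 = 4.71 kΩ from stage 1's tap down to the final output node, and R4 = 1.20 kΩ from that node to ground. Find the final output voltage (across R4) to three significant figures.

Stage 2 presents R3+R4 = 5.910 kΩ as a load on stage 1's tap.
Stage 1's lower leg becomes R2‖(R3+R4) = 1.867 kΩ, so V_mid = 28.9 × 1.867/13.87 = 3.892 V.
Stage 2 is itself unloaded: V_out = V_mid × R4/(R3+R4) = 3.892 × 1.20/5.910 = 0.790 V.

V_out ≈ 0.790 V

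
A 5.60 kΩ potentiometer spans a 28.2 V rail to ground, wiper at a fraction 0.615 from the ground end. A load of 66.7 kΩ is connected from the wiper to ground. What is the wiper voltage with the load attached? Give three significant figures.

V ≈ 17.0 V

The wiper splits the pot into (1−α)R = 2.156 kΩ above and αR = 3.444 kΩ below.
Lower section ‖ load = 3.275 kΩ.
V_wiper = 28.2 × 3.275/(2.156 + 3.275) = 17.0 V.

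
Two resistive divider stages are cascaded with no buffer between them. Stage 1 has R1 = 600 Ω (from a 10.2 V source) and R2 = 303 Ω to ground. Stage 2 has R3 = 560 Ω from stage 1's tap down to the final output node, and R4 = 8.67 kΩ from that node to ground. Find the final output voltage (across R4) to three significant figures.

V_out ≈ 3.15 V

Stage 2 presents R3+R4 = 9230 Ω as a load on stage 1's tap.
Stage 1's lower leg becomes R2‖(R3+R4) = 293.4 Ω, so V_mid = 10.2 × 293.4/893.4 = 3.350 V.
Stage 2 is itself unloaded: V_out = V_mid × R4/(R3+R4) = 3.350 × 8670/9230 = 3.15 V.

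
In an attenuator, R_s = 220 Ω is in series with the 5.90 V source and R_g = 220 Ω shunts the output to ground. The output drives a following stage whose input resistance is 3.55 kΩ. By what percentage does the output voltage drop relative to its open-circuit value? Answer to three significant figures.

The divider's output (Thévenin) resistance is R_s‖R_g = 110.0 Ω.
Fractional drop under load = R_th/(R_th + R_L) = 110.0 / (110.0 + 3550) = 0.03005.
So the output falls by 3.01 %.

3.01 %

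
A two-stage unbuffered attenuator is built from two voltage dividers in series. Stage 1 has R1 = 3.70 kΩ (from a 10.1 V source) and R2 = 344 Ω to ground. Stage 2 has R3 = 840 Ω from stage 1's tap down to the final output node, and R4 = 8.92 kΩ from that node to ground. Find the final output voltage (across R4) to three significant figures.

Stage 2 presents R3+R4 = 9760 Ω as a load on stage 1's tap.
Stage 1's lower leg becomes R2‖(R3+R4) = 332.3 Ω, so V_mid = 10.1 × 332.3/4032 = 0.8323 V.
Stage 2 is itself unloaded: V_out = V_mid × R4/(R3+R4) = 0.8323 × 8920/9760 = 0.761 V.

V_out ≈ 0.761 V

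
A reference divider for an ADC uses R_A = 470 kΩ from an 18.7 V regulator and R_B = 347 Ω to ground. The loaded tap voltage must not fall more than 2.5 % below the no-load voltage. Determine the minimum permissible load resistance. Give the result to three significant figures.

Output resistance R_th = R_A‖R_B = (470000 × 347)/470300 = 346.7 Ω.
The fractional drop is R_th/(R_th + R_L); requiring this ≤ 0.0250 gives R_L ≥ R_th(1/0.0250 − 1) = 346.7 × 39.00 = 13.5 kΩ.

R_L(min) ≈ 13.5 kΩ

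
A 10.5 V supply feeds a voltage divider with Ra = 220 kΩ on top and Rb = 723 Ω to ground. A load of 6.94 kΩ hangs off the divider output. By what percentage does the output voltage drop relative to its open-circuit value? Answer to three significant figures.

The divider's output (Thévenin) resistance is Ra‖Rb = 720.6 Ω.
Fractional drop under load = R_th/(R_th + R_L) = 720.6 / (720.6 + 6940) = 0.09407.
So the output falls by 9.41 %.

9.41 %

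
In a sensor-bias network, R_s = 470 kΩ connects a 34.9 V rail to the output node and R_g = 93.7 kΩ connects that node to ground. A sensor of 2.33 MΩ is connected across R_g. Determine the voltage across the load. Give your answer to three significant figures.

The load sits in parallel with R_g: R_g‖R_L = (93.7 × 2330) / (93.7 + 2330) = 90.08 kΩ.
V_out = 34.9 × 90.08 / (470 + 90.08) = 34.9 × 90.08/560.1 = 5.61 V.

V_out ≈ 5.61 V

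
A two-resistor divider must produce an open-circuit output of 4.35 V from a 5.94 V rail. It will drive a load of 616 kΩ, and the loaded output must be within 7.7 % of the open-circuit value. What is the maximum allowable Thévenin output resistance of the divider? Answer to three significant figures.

R_th ≤ 51.4 kΩ

Loading drop = R_th/(R_th + R_L) ≤ 0.0770, so R_th ≤ R_L · ε/(1−ε) = 616 kΩ × 0.0770/0.9230 = 51.4 kΩ.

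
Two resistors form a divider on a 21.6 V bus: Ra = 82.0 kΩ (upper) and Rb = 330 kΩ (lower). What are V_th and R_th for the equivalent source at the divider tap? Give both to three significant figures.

V_th is the open-circuit tap voltage: 21.6 × 330/(82.0 + 330) = 17.3 V.
With the supply zeroed, Ra and Rb appear in parallel from the tap: R_th = Ra‖Rb = (82.0 × 330)/412.0 = 65.7 kΩ.

V_th = 17.3 V, R_th = 65.7 kΩ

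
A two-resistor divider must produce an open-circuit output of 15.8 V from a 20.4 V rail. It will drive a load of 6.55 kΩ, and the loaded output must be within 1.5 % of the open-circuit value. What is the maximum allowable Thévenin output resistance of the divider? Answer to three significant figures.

R_th ≤ 99.7 Ω

Loading drop = R_th/(R_th + R_L) ≤ 0.0150, so R_th ≤ R_L · ε/(1−ε) = 6.55 kΩ × 0.0150/0.9850 = 99.7 Ω.
(Any R1, R2 with R2/(R1+R2) = 0.775 and R1‖R2 ≤ 99.7 Ω will meet the spec.)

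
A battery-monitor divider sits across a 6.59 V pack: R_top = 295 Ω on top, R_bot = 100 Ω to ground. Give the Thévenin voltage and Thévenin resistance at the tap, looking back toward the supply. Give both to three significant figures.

V_th is the open-circuit tap voltage: 6.59 × 100/(295 + 100) = 1.67 V.
With the supply zeroed, R_top and R_bot appear in parallel from the tap: R_th = R_top‖R_bot = (295 × 100)/395.0 = 74.7 Ω.

V_th = 1.67 V, R_th = 74.7 Ω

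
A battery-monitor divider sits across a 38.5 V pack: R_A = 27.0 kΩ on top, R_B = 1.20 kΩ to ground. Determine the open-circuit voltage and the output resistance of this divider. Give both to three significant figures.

V_th = 1.64 V, R_th = 1.15 kΩ

V_th is the open-circuit tap voltage: 38.5 × 1.20/(27.0 + 1.20) = 1.64 V.
With the supply zeroed, R_A and R_B appear in parallel from the tap: R_th = R_A‖R_B = (27.0 × 1.20)/28.20 = 1.15 kΩ.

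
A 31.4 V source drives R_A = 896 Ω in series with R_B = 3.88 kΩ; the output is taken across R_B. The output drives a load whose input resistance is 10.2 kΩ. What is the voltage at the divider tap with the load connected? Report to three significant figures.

V_out ≈ 23.8 V

The load sits in parallel with R_B: R_B‖R_L = (3880 × 10200) / (3880 + 10200) = 2811 Ω.
V_out = 31.4 × 2811 / (896 + 2811) = 31.4 × 2811/3707 = 23.8 V.
(Unloaded it would have been 25.5 V.)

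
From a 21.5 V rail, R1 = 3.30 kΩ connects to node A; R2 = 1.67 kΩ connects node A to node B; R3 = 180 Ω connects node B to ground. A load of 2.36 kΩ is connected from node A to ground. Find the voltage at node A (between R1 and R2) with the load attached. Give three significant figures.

Below node A the series string R2+R3 = 1850 Ω sits in parallel with the 2360 Ω load: 1037 Ω.
V_A = 21.5 × 1037/(3300 + 1037) = 5.14 V.

V ≈ 5.14 V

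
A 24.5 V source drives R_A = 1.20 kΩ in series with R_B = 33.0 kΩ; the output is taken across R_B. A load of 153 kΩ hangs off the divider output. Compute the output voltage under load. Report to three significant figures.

The load sits in parallel with R_B: R_B‖R_L = (33.0 × 153) / (33.0 + 153) = 27.15 kΩ.
V_out = 24.5 × 27.15 / (1.20 + 27.15) = 24.5 × 27.15/28.35 = 23.5 V.

V_out ≈ 23.5 V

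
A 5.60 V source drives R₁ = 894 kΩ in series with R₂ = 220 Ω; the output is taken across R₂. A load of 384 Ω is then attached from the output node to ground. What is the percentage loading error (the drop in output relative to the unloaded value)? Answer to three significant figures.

Unloaded V = 5.60 × 220/894200 = 0.001378 V.
Loaded: R₂‖R_L = 139.9 Ω, giving V = 5.60 × 139.9/894100 = 0.0008760 V.
Drop = (0.001378 − 0.0008760) / 0.001378 = 36.4 %.

36.4 %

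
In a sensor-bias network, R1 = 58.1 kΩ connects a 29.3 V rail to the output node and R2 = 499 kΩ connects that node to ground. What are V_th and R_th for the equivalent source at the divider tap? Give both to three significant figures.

V_th = 26.2 V, R_th = 52.0 kΩ

V_th is the open-circuit tap voltage: 29.3 × 499/(58.1 + 499) = 26.2 V.
With the supply zeroed, R1 and R2 appear in parallel from the tap: R_th = R1‖R2 = (58.1 × 499)/557.1 = 52.0 kΩ.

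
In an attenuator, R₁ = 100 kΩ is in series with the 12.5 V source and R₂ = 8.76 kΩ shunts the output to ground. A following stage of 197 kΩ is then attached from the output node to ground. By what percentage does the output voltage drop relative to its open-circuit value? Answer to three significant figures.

3.93 %

The divider's output (Thévenin) resistance is R₁‖R₂ = 8.054 kΩ.
Fractional drop under load = R_th/(R_th + R_L) = 8.054 / (8.054 + 197) = 0.03928.
So the output falls by 3.93 %.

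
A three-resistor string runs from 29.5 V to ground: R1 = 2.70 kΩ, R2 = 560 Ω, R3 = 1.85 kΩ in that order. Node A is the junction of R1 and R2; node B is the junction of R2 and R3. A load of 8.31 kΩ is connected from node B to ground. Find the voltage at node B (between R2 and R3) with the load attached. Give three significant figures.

At node B, R3 is in parallel with the load: R3‖R_L = 1513 Ω.
Below node A the resistance is R2 + (R3‖R_L) = 2073 Ω, so V_A = 29.5 × 2073/4773 = 12.81 V.
Then V_B = V_A × (R3‖R_L)/(R2 + R3‖R_L) = 12.81 × 1513/2073 = 9.35 V.

V ≈ 9.35 V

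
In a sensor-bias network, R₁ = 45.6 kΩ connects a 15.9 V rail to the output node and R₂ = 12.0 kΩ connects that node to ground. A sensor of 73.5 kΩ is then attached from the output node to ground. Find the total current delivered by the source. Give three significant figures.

I ≈ 0.284 mA

R₂‖R_L = 10.32 kΩ, so the source sees R₁ + R₂‖R_L = 55.92 kΩ.
I = 15.9 V / 55.92 kΩ = 0.284 mA.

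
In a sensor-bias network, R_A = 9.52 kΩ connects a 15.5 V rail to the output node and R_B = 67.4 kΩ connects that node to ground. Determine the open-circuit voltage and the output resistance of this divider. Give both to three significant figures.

V_th is the open-circuit tap voltage: 15.5 × 67.4/(9.52 + 67.4) = 13.6 V.
With the supply zeroed, R_A and R_B appear in parallel from the tap: R_th = R_A‖R_B = (9.52 × 67.4)/76.92 = 8.34 kΩ.

V_th = 13.6 V, R_th = 8.34 kΩ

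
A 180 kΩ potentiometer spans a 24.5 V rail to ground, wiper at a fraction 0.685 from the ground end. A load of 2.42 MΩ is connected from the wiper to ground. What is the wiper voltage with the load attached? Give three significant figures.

V ≈ 16.5 V

The wiper splits the pot into (1−α)R = 56.70 kΩ above and αR = 123.3 kΩ below.
Lower section ‖ load = 117.3 kΩ.
V_wiper = 24.5 × 117.3/(56.70 + 117.3) = 16.5 V.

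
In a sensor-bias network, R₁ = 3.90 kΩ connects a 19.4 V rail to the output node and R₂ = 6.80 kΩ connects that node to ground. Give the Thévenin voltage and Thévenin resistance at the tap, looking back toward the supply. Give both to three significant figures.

V_th is the open-circuit tap voltage: 19.4 × 6.80/(3.90 + 6.80) = 12.3 V.
With the supply zeroed, R₁ and R₂ appear in parallel from the tap: R_th = R₁‖R₂ = (3.90 × 6.80)/10.70 = 2.48 kΩ.

V_th = 12.3 V, R_th = 2.48 kΩ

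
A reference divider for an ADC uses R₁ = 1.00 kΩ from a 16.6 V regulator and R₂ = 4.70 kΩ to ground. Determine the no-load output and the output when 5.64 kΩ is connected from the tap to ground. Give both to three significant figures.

Unloaded: 13.7 V; loaded: 11.9 V

Open-circuit: V = 16.6 × 4.70/(1.00 + 4.70) = 13.7 V.
With the load, R₂ becomes R₂‖R_L = 2.564 kΩ, so V = 16.6 × 2.564/3.564 = 11.9 V.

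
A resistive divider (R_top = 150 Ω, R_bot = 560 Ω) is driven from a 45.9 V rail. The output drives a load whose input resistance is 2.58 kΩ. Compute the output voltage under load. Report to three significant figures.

The load sits in parallel with R_bot: R_bot‖R_L = (560 × 2580) / (560 + 2580) = 460.1 Ω.
V_out = 45.9 × 460.1 / (150 + 460.1) = 45.9 × 460.1/610.1 = 34.6 V.

V_out ≈ 34.6 V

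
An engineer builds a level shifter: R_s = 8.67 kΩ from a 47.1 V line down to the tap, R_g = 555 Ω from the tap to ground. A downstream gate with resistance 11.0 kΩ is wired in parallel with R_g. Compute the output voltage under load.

V_out ≈ 2.71 V

The load sits in parallel with R_g: R_g‖R_L = (555 × 11000) / (555 + 11000) = 528.3 Ω.
V_out = 47.1 × 528.3 / (8670 + 528.3) = 47.1 × 528.3/9198 = 2.71 V.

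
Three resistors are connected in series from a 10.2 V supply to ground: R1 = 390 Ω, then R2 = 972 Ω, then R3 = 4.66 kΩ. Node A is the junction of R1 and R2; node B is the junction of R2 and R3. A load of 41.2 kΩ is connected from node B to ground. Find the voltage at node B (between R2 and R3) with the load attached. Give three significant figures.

At node B, R3 is in parallel with the load: R3‖R_L = 4186 Ω.
Below node A the resistance is R2 + (R3‖R_L) = 5158 Ω, so V_A = 10.2 × 5158/5548 = 9.483 V.
Then V_B = V_A × (R3‖R_L)/(R2 + R3‖R_L) = 9.483 × 4186/5158 = 7.70 V.

V ≈ 7.70 V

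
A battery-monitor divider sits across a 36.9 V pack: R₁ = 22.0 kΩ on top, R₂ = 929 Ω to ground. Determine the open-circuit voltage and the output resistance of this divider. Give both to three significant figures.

V_th = 1.50 V, R_th = 891 Ω

V_th is the open-circuit tap voltage: 36.9 × 929/(22000 + 929) = 1.50 V.
With the supply zeroed, R₁ and R₂ appear in parallel from the tap: R_th = R₁‖R₂ = (22000 × 929)/22930 = 891 Ω.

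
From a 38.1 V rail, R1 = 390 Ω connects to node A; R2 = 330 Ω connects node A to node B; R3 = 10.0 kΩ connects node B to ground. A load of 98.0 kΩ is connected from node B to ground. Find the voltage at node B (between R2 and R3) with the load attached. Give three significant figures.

V ≈ 35.3 V

At node B, R3 is in parallel with the load: R3‖R_L = 9074 Ω.
Below node A the resistance is R2 + (R3‖R_L) = 9404 Ω, so V_A = 38.1 × 9404/9794 = 36.58 V.
Then V_B = V_A × (R3‖R_L)/(R2 + R3‖R_L) = 36.58 × 9074/9404 = 35.3 V.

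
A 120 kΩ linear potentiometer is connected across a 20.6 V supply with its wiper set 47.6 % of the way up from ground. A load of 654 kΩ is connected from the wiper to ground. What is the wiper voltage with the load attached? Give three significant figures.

V ≈ 9.38 V

The wiper splits the pot into (1−α)R = 62.88 kΩ above and αR = 57.12 kΩ below.
Lower section ‖ load = 52.53 kΩ.
V_wiper = 20.6 × 52.53/(62.88 + 52.53) = 9.38 V.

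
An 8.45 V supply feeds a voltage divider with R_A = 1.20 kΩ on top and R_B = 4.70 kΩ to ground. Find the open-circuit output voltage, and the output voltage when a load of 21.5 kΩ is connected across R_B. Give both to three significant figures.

Unloaded: 6.73 V; loaded: 6.44 V

Open-circuit: V = 8.45 × 4.70/(1.20 + 4.70) = 6.73 V.
With the load, R_B becomes R_B‖R_L = 3.857 kΩ, so V = 8.45 × 3.857/5.057 = 6.44 V.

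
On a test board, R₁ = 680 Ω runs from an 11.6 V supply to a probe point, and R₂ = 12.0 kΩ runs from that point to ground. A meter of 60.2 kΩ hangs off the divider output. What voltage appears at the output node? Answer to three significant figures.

V_out ≈ 10.9 V

The load sits in parallel with R₂: R₂‖R_L = (12000 × 60200) / (12000 + 60200) = 10010 Ω.
V_out = 11.6 × 10010 / (680 + 10010) = 11.6 × 10010/10690 = 10.9 V.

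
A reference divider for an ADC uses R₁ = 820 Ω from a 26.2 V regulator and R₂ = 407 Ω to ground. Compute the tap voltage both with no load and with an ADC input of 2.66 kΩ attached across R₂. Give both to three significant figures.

Open-circuit: V = 26.2 × 407/(820 + 407) = 8.69 V.
With the load, R₂ becomes R₂‖R_L = 353.0 Ω, so V = 26.2 × 353.0/1173 = 7.88 V.

Unloaded: 8.69 V; loaded: 7.88 V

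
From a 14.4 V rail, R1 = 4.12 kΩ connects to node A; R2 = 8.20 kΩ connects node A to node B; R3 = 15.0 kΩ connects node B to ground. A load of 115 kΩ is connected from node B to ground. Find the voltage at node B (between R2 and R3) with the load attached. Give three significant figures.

V ≈ 7.47 V

At node B, R3 is in parallel with the load: R3‖R_L = 13.27 kΩ.
Below node A the resistance is R2 + (R3‖R_L) = 21.47 kΩ, so V_A = 14.4 × 21.47/25.59 = 12.08 V.
Then V_B = V_A × (R3‖R_L)/(R2 + R3‖R_L) = 12.08 × 13.27/21.47 = 7.47 V.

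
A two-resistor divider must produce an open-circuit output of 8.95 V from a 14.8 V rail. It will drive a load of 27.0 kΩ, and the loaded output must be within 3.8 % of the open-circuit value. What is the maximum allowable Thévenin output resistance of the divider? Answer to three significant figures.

Loading drop = R_th/(R_th + R_L) ≤ 0.0380, so R_th ≤ R_L · ε/(1−ε) = 27.0 kΩ × 0.0380/0.9620 = 1.07 kΩ.
(Any R1, R2 with R2/(R1+R2) = 0.605 and R1‖R2 ≤ 1.07 kΩ will meet the spec.)

R_th ≤ 1.07 kΩ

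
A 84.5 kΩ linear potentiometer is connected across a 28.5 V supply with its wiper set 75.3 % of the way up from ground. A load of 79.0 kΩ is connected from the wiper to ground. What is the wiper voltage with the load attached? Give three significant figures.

The wiper splits the pot into (1−α)R = 20.87 kΩ above and αR = 63.63 kΩ below.
Lower section ‖ load = 35.24 kΩ.
V_wiper = 28.5 × 35.24/(20.87 + 35.24) = 17.9 V.

V ≈ 17.9 V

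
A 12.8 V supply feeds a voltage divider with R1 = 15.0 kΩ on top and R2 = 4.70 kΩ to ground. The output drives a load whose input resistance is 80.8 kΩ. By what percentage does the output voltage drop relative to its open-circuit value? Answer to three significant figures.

4.24 %

The divider's output (Thévenin) resistance is R1‖R2 = 3.579 kΩ.
Fractional drop under load = R_th/(R_th + R_L) = 3.579 / (3.579 + 80.8) = 0.04241.
So the output falls by 4.24 %.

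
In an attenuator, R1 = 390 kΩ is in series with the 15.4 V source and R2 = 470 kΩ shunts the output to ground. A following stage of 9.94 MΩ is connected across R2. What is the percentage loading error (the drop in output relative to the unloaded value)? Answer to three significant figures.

The divider's output (Thévenin) resistance is R1‖R2 = 213.1 kΩ.
Fractional drop under load = R_th/(R_th + R_L) = 213.1 / (213.1 + 9940) = 0.02099.
So the output falls by 2.10 %.

2.10 %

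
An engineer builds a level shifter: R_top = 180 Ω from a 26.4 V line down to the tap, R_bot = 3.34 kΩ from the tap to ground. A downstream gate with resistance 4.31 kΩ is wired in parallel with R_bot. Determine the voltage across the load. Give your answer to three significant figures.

The load sits in parallel with R_bot: R_bot‖R_L = (3340 × 4310) / (3340 + 4310) = 1882 Ω.
V_out = 26.4 × 1882 / (180 + 1882) = 26.4 × 1882/2062 = 24.1 V.
(Unloaded it would have been 25.1 V.)

V_out ≈ 24.1 V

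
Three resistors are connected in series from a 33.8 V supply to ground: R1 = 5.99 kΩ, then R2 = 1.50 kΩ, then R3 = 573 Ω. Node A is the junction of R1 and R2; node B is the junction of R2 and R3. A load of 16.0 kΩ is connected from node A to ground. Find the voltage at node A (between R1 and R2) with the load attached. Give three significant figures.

V ≈ 7.93 V

Below node A the series string R2+R3 = 2073 Ω sits in parallel with the 16000 Ω load: 1835 Ω.
V_A = 33.8 × 1835/(5990 + 1835) = 7.93 V.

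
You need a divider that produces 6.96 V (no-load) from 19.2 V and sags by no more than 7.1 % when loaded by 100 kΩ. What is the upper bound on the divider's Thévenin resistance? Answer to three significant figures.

Loading drop = R_th/(R_th + R_L) ≤ 0.0710, so R_th ≤ R_L · ε/(1−ε) = 100 kΩ × 0.0710/0.9290 = 7.64 kΩ.

R_th ≤ 7.64 kΩ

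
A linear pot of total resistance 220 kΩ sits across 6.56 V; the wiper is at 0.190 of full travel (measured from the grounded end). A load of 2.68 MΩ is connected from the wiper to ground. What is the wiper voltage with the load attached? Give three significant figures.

The wiper splits the pot into (1−α)R = 178.2 kΩ above and αR = 41.80 kΩ below.
Lower section ‖ load = 41.16 kΩ.
V_wiper = 6.56 × 41.16/(178.2 + 41.16) = 1.23 V.

V ≈ 1.23 V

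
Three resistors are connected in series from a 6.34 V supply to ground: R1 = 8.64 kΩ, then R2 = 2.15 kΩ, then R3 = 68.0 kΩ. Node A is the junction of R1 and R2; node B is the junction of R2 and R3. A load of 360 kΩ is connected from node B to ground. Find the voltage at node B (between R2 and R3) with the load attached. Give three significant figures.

V ≈ 5.33 V

At node B, R3 is in parallel with the load: R3‖R_L = 57.20 kΩ.
Below node A the resistance is R2 + (R3‖R_L) = 59.35 kΩ, so V_A = 6.34 × 59.35/67.99 = 5.534 V.
Then V_B = V_A × (R3‖R_L)/(R2 + R3‖R_L) = 5.534 × 57.20/59.35 = 5.33 V.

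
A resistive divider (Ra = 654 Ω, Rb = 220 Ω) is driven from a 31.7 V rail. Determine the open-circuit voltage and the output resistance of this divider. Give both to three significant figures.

V_th = 7.98 V, R_th = 165 Ω

V_th is the open-circuit tap voltage: 31.7 × 220/(654 + 220) = 7.98 V.
With the supply zeroed, Ra and Rb appear in parallel from the tap: R_th = Ra‖Rb = (654 × 220)/874.0 = 165 Ω.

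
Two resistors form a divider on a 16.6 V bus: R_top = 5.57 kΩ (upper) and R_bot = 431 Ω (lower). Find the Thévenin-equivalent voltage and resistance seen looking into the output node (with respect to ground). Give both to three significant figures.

V_th is the open-circuit tap voltage: 16.6 × 431/(5570 + 431) = 1.19 V.
With the supply zeroed, R_top and R_bot appear in parallel from the tap: R_th = R_top‖R_bot = (5570 × 431)/6001 = 400 Ω.

V_th = 1.19 V, R_th = 400 Ω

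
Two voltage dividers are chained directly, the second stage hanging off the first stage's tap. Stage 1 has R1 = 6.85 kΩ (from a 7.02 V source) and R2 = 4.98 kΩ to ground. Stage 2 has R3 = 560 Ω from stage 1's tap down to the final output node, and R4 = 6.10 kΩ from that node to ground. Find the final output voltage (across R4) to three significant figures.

V_out ≈ 1.89 V

Stage 2 presents R3+R4 = 6660 Ω as a load on stage 1's tap.
Stage 1's lower leg becomes R2‖(R3+R4) = 2849 Ω, so V_mid = 7.02 × 2849/9699 = 2.062 V.
Stage 2 is itself unloaded: V_out = V_mid × R4/(R3+R4) = 2.062 × 6100/6660 = 1.89 V.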